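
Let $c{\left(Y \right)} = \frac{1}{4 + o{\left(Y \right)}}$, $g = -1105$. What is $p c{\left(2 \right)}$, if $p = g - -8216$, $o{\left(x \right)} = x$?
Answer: $\frac{7111}{6} \approx 1185.2$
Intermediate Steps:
$c{\left(Y \right)} = \frac{1}{4 + Y}$
$p = 7111$ ($p = -1105 - -8216 = -1105 + 8216 = 7111$)
$p c{\left(2 \right)} = \frac{7111}{4 + 2} = \frac{7111}{6}$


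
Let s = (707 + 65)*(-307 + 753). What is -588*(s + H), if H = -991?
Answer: -201872748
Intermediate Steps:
s = 344312 (s = 772*446 = 344312)
-588*(s + H) = -588*(344312 - 991) = -588*343321 = -201872748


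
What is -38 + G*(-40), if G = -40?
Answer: 1562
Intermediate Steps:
-38 + G*(-40) = -38 - 40*(-40) = -38 + 1600 = 1562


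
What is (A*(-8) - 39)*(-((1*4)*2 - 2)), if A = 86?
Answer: 4362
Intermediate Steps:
(A*(-8) - 39)*(-((1*4)*2 - 2)) = (86*(-8) - 39)*(-((1*4)*2 - 2)) = (-688 - 39)*(-(4*2 - 2)) = -(-727)*(8 - 2) = -(-727)*6 = -727*(-6) = 4362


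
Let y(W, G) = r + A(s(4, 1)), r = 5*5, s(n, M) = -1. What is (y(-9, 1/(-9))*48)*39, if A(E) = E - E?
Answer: 46800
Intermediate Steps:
A(E) = 0
r = 25
y(W, G) = 25 (y(W, G) = 25 + 0 = 25)
(y(-9, 1/(-9))*48)*39 = (25*48)*39 = 1200*39 = 46800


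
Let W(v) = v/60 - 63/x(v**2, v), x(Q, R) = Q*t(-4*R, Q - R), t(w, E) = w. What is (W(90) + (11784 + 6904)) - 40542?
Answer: -7080209993/324000 ≈ -21853.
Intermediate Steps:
x(Q, R) = -4*Q*R (x(Q, R) = Q*(-4*R) = -4*Q*R)
W(v) = v/60 + 63/(4*v**3) (W(v) = v/60 - 63*(-1/(4*v**3)) = v*(1/60) - 63*(-1/(4*v**3)) = v/60 - (-63)/(4*v**3) = v/60 + 63/(4*v**3))
(W(90) + (11784 + 6904)) - 40542 = ((1/60)*(945 + 90**4)/90**3 + (11784 + 6904)) - 40542 = ((1/60)*(1/729000)*(945 + 65610000) + 18688) - 40542 = ((1/60)*(1/729000)*65610945 + 18688) - 40542 = (486007/324000 + 18688) - 40542 = 6055398007/324000 - 40542 = -7080209993/324000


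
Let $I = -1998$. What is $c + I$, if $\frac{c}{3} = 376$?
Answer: $-870$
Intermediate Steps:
$c = 1128$ ($c = 3 \cdot 376 = 1128$)
$c + I = 1128 - 1998 = -870$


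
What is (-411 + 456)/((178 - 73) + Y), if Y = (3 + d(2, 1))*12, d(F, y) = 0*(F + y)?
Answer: 15/47 ≈ 0.31915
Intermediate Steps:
d(F, y) = 0
Y = 36 (Y = (3 + 0)*12 = 3*12 = 36)
(-411 + 456)/((178 - 73) + Y) = (-411 + 456)/((178 - 73) + 36) = 45/(105 + 36) = 45/141 = 45*(1/141) = 15/47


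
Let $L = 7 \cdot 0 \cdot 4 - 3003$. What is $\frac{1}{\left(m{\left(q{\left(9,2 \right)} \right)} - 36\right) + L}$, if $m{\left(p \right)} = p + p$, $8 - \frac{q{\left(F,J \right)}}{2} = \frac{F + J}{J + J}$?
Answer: $- \frac{1}{3018} \approx -0.00033135$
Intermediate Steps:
$q{\left(F,J \right)} = 16 - \frac{F + J}{J}$ ($q{\left(F,J \right)} = 16 - 2 \frac{F + J}{J + J} = 16 - 2 \frac{F + J}{2 J} = 16 - \frac{F + J}{J}$)
$m{\left(p \right)} = 2 p$
$L = -3003$ ($L = 0 \cdot 4 - 3003 = 0 - 3003 = -3003$)
$\frac{1}{\left(m{\left(q{\left(9,2 \right)} \right)} - 36\right) + L} = \frac{1}{\left(2 \left(15 - \frac{9}{2}\right) - 36\right) - 3003} = \frac{1}{\left(2 \cdot \frac{21}{2} - 36\right) - 3003} = \frac{1}{\left(21 - 36\right) - 3003} = \frac{1}{-15 - 3003} = \frac{1}{-3018} = - \frac{1}{3018}$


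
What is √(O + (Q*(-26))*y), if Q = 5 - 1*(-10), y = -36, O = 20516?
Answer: 2*√8639 ≈ 185.89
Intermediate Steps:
Q = 15 (Q = 5 + 10 = 15)
√(O + (Q*(-26))*y) = √(20516 + (15*(-26))*(-36)) = √(20516 - 390*(-36)) = √(20516 + 14040) = √34556 = 2*√8639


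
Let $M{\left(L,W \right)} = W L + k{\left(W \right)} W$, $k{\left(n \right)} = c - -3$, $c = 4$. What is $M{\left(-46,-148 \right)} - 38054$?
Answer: $-32282$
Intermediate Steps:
$k{\left(n \right)} = 7$ ($k{\left(n \right)} = 4 - -3 = 4 + 3 = 7$)
$M{\left(L,W \right)} = 7 W + L W$ ($M{\left(L,W \right)} = W L + 7 W = L W + 7 W = 7 W + L W$)
$M{\left(-46,-148 \right)} - 38054 = - 148 \left(7 - 46\right) - 38054 = \left(-148\right) \left(-39\right) - 38054 = 5772 - 38054 = -32282$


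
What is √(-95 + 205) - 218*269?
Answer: -58642 + √110 ≈ -58632.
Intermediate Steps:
√(-95 + 205) - 218*269 = √110 - 58642 = -58642 + √110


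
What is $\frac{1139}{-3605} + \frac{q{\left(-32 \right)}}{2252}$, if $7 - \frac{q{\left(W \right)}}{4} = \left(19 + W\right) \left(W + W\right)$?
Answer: $- \frac{3615382}{2029615} \approx -1.7813$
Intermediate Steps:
$q{\left(W \right)} = 28 - 8 W \left(19 + W\right)$ ($q{\left(W \right)} = 28 - 4 \left(19 + W\right) \left(W + W\right) = 28 - 4 \left(19 + W\right) 2 W = 28 - 4 \cdot 2 W \left(19 + W\right) = 28 - 8 W \left(19 + W\right)$)
$\frac{1139}{-3605} + \frac{q{\left(-32 \right)}}{2252} = \frac{1139}{-3605} + \frac{28 - -4864 - 8 \left(-32\right)^{2}}{2252} = 1139 \left(- \frac{1}{3605}\right) + \left(28 + 4864 - 8192\right) \frac{1}{2252} = - \frac{1139}{3605} + \left(28 + 4864 - 8192\right) \frac{1}{2252} = - \frac{1139}{3605} - \frac{825}{563} = - \frac{3615382}{2029615}$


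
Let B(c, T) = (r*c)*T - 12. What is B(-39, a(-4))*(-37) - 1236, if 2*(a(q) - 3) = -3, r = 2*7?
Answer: 29511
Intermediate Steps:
r = 14
a(q) = 3/2 (a(q) = 3 + (1/2)*(-3) = 3 - 3/2 = 3/2)
B(c, T) = -12 + 14*T*c (B(c, T) = (14*c)*T - 12 = 14*T*c - 12 = -12 + 14*T*c)
B(-39, a(-4))*(-37) - 1236 = (-12 + 14*(3/2)*(-39))*(-37) - 1236 = (-12 - 819)*(-37) - 1236 = -831*(-37) - 1236 = 30747 - 1236 = 29511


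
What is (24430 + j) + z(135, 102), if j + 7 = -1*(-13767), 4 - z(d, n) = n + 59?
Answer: 38033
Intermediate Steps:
z(d, n) = -55 - n (z(d, n) = 4 - (n + 59) = 4 - (59 + n) = 4 + (-59 - n) = -55 - n)
j = 13760 (j = -7 - 1*(-13767) = -7 + 13767 = 13760)
(24430 + j) + z(135, 102) = (24430 + 13760) + (-55 - 1*102) = 38190 + (-55 - 102) = 38190 - 157 = 38033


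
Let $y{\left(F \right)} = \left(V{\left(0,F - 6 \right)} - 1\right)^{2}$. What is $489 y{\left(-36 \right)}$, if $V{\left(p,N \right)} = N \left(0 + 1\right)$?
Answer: $904161$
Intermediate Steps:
$V{\left(p,N \right)} = N$ ($V{\left(p,N \right)} = N 1 = N$)
$y{\left(F \right)} = \left(-7 + F\right)^{2}$ ($y{\left(F \right)} = \left(\left(F - 6\right) - 1\right)^{2} = \left(\left(-6 + F\right) - 1\right)^{2} = \left(-7 + F\right)^{2}$)
$489 y{\left(-36 \right)} = 489 \left(-7 - 36\right)^{2} = 489 \left(-43\right)^{2} = 489 \cdot 1849 = 904161$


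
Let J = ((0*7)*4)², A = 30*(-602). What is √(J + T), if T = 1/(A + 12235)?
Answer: I*√233/1165 ≈ 0.013102*I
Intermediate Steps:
A = -18060
T = -1/5825 (T = 1/(-18060 + 12235) = 1/(-5825) = -1/5825 ≈ -0.00017167)
J = 0 (J = (0*4)² = 0² = 0)
√(J + T) = √(0 - 1/5825) = √(-1/5825) = I*√233/1165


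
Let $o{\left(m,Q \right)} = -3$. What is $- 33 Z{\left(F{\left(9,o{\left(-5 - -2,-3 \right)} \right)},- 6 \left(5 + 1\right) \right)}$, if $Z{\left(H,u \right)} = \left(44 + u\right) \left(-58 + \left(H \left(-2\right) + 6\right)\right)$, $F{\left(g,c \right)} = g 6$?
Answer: $42240$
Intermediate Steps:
$F{\left(g,c \right)} = 6 g$
$Z{\left(H,u \right)} = \left(-52 - 2 H\right) \left(44 + u\right)$ ($Z{\left(H,u \right)} = \left(44 + u\right) \left(-58 - \left(-6 + 2 H\right)\right) = \left(44 + u\right) \left(-52 - 2 H\right) = \left(-52 - 2 H\right) \left(44 + u\right)$)
$- 33 Z{\left(F{\left(9,o{\left(-5 - -2,-3 \right)} \right)},- 6 \left(5 + 1\right) \right)} = - 33 \left(-2288 - 88 \cdot 6 \cdot 9 - 52 \left(- 6 \left(5 + 1\right)\right) - 2 \cdot 6 \cdot 9 \left(- 6 \left(5 + 1\right)\right)\right) = - 33 \left(-2288 - 4752 - 52 \left(\left(-6\right) 6\right) - 108 \left(\left(-6\right) 6\right)\right) = - 33 \left(-2288 - 4752 - -1872 - 108 \left(-36\right)\right) = - 33 \left(-2288 - 4752 + 1872 + 3888\right) = \left(-33\right) \left(-1280\right) = 42240$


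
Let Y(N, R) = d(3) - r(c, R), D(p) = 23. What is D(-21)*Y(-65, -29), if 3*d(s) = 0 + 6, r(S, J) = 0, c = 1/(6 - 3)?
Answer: 46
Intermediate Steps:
c = 1/3 ≈ 0.33333
d(s) = 2 (d(s) = (0 + 6)/3 = (1/3)*6 = 2)
Y(N, R) = 2 (Y(N, R) = 2 - 1*0 = 2 + 0 = 2)
D(-21)*Y(-65, -29) = 23*2 = 46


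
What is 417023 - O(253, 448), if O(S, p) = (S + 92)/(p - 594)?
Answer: 60885703/146 ≈ 4.1703e+5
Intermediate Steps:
O(S, p) = (92 + S)/(-594 + p)
417023 - O(253, 448) = 417023 - (92 + 253)/(-594 + 448) = 417023 - 345/(-146) = 417023 - (-1)*345/146 = 417023 - 1*(-345/146) = 417023 + 345/146 = 60885703/146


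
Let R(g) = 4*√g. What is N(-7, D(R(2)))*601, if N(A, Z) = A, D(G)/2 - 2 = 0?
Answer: -4207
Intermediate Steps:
D(G) = 4 (D(G) = 4 + 2*0 = 4 + 0 = 4)
N(-7, D(R(2)))*601 = -7*601 = -4207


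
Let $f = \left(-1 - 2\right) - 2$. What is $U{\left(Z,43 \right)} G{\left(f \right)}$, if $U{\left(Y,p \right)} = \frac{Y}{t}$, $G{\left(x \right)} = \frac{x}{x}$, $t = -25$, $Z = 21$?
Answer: $- \frac{21}{25} \approx -0.84$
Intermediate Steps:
$f = -5$ ($f = -3 - 2 = -5$)
$G{\left(x \right)} = 1$
$U{\left(Y,p \right)} = - \frac{Y}{25}$ ($U{\left(Y,p \right)} = \frac{Y}{-25} = Y \left(- \frac{1}{25}\right) = - \frac{Y}{25}$)
$U{\left(Z,43 \right)} G{\left(f \right)} = \left(- \frac{1}{25}\right) 21 \cdot 1 = \left(- \frac{21}{25}\right) 1 = - \frac{21}{25}$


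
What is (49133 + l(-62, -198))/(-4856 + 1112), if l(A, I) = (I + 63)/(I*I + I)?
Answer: -212942407/16226496 ≈ -13.123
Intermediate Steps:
l(A, I) = (63 + I)/(I + I²) (l(A, I) = (63 + I)/(I² + I) = (63 + I)/(I + I²))
(49133 + l(-62, -198))/(-4856 + 1112) = (49133 + (63 - 198)/((-198)*(1 - 198)))/(-4856 + 1112) = (49133 - 1/198*(-135)/(-197))/(-3744) = (49133 - 1/198*(-1/197)*(-135))*(-1/3744) = (49133 - 15/4334)*(-1/3744) = (212942407/4334)*(-1/3744) = -212942407/16226496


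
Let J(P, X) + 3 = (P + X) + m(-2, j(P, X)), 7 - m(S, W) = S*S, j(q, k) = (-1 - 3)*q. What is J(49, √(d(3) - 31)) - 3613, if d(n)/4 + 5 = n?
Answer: -3564 + I*√39 ≈ -3564.0 + 6.245*I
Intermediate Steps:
d(n) = -20 + 4*n
j(q, k) = -4*q
m(S, W) = 7 - S² (m(S, W) = 7 - S*S = 7 - S²)
J(P, X) = P + X (J(P, X) = -3 + ((P + X) + (7 - 1*(-2)²)) = -3 + ((P + X) + (7 - 1*4)) = -3 + ((P + X) + (7 - 4)) = -3 + ((P + X) + 3) = -3 + (3 + P + X) = P + X)
J(49, √(d(3) - 31)) - 3613 = (49 + √((-20 + 4*3) - 31)) - 3613 = (49 + √((-20 + 12) - 31)) - 3613 = (49 + √(-8 - 31)) - 3613 = (49 + √(-39)) - 3613 = (49 + I*√39) - 3613 = -3564 + I*√39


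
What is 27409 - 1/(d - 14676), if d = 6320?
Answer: 229029605/8356 ≈ 27409.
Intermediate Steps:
27409 - 1/(d - 14676) = 27409 - 1/(6320 - 14676) = 27409 - 1/(-8356) = 27409 - 1*(-1/8356) = 27409 + 1/8356 = 229029605/8356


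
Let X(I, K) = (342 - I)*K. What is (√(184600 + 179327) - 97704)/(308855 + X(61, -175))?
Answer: -4071/10820 + √363927/259680 ≈ -0.37392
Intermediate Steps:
X(I, K) = K*(342 - I)
(√(184600 + 179327) - 97704)/(308855 + X(61, -175)) = (√(184600 + 179327) - 97704)/(308855 - 175*(342 - 1*61)) = (√363927 - 97704)/(308855 - 175*(342 - 61)) = (-97704 + √363927)/(308855 - 175*281) = (-97704 + √363927)/(308855 - 49175) = (-97704 + √363927)/259680 = (-97704 + √363927)*(1/259680) = -4071/10820 + √363927/259680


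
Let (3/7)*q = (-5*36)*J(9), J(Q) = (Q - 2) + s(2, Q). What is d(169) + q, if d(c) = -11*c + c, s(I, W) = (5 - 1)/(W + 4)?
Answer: -61870/13 ≈ -4759.2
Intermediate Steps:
s(I, W) = 4/(4 + W)
J(Q) = -2 + Q + 4/(4 + Q) (J(Q) = (Q - 2) + 4/(4 + Q) = (-2 + Q) + 4/(4 + Q) = -2 + Q + 4/(4 + Q))
q = -39900/13 (q = 7*((-5*36)*((4 + (-2 + 9)*(4 + 9))/(4 + 9)))/3 = 7*(-180*(4 + 7*13)/13)/3 = 7*(-180*(4 + 91)/13)/3 = 7*(-180*95/13)/3 = (7/3)*(-17100/13) = -39900/13 ≈ -3069.2)
d(c) = -10*c
d(169) + q = -10*169 - 39900/13 = -1690 - 39900/13 = -61870/13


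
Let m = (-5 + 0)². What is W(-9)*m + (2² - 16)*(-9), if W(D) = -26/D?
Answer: 1622/9 ≈ 180.22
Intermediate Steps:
m = 25 (m = (-5)² = 25)
W(-9)*m + (2² - 16)*(-9) = -26/(-9)*25 + (2² - 16)*(-9) = -26*(-⅑)*25 + (4 - 16)*(-9) = (26/9)*25 - 12*(-9) = 650/9 + 108 = 1622/9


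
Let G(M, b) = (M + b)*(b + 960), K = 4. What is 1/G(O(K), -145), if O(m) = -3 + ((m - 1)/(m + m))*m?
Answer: -2/238795 ≈ -8.3754e-6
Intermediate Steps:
O(m) = -7/2 + m/2 (O(m) = -3 + ((-1 + m)/((2*m)))*m = -3 + ((-1 + m)*(1/(2*m)))*m = -3 + ((-1 + m)/(2*m))*m = -3 + (-½ + m/2) = -7/2 + m/2)
G(M, b) = (960 + b)*(M + b) (G(M, b) = (M + b)*(960 + b) = (960 + b)*(M + b))
1/G(O(K), -145) = 1/((-145)² + 960*(-7/2 + (½)*4) + 960*(-145) + (-7/2 + (½)*4)*(-145)) = 1/(21025 + 960*(-7/2 + 2) - 139200 + (-7/2 + 2)*(-145)) = 1/(21025 + 960*(-3/2) - 139200 - 3/2*(-145)) = 1/(21025 - 1440 - 139200 + 435/2) = 1/(-238795/2) = -2/238795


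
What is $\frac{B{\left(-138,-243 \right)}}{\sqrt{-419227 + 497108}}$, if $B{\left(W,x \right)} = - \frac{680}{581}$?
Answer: $- \frac{680 \sqrt{77881}}{45248861} \approx -0.0041939$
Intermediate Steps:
$B{\left(W,x \right)} = - \frac{680}{581}$ ($B{\left(W,x \right)} = \left(-680\right) \frac{1}{581} = - \frac{680}{581}$)
$\frac{B{\left(-138,-243 \right)}}{\sqrt{-419227 + 497108}} = - \frac{680}{581 \sqrt{-419227 + 497108}} = - \frac{680}{581 \sqrt{77881}} = - \frac{680 \frac{\sqrt{77881}}{77881}}{581} = - \frac{680 \sqrt{77881}}{45248861}$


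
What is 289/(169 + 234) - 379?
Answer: -152448/403 ≈ -378.28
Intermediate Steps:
289/(169 + 234) - 379 = 289/403 - 379 = -152448/403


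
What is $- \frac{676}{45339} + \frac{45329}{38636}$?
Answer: $\frac{2029053595}{1751717604} \approx 1.1583$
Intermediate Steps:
$- \frac{676}{45339} + \frac{45329}{38636} = \frac{2029053595}{1751717604}$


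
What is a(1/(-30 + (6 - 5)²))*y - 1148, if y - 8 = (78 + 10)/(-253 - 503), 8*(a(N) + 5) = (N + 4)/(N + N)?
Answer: -627017/504 ≈ -1244.1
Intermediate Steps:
a(N) = -5 + (4 + N)/(16*N) (a(N) = -5 + ((N + 4)/(N + N))/8 = -5 + ((4 + N)/((2*N)))/8 = -5 + ((4 + N)*(1/(2*N)))/8 = -5 + ((4 + N)/(2*N))/8 = -5 + (4 + N)/(16*N))
y = 1490/189 (y = 8 + (78 + 10)/(-253 - 503) = 8 + 88/(-756) = 8 + 88*(-1/756) = 8 - 22/189 = 1490/189 ≈ 7.8836)
a(1/(-30 + (6 - 5)²))*y - 1148 = ((4 - 79/(-30 + (6 - 5)²))/(16*(1/(-30 + (6 - 5)²))))*(1490/189) - 1148 = ((4 - 79/(-30 + 1²))/(16*(1/(-30 + 1²))))*(1490/189) - 1148 = ((4 - 79/(-30 + 1))/(16*(1/(-30 + 1))))*(1490/189) - 1148 = ((4 - 79/(-29))/(16*(1/(-29))))*(1490/189) - 1148 = ((4 - 79*(-1/29))/(16*(-1/29)))*(1490/189) - 1148 = ((1/16)*(-29)*(4 + 79/29))*(1490/189) - 1148 = ((1/16)*(-29)*(195/29))*(1490/189) - 1148 = -195/16*1490/189 - 1148 = -48425/504 - 1148 = -627017/504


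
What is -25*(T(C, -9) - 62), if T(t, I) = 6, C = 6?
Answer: 1400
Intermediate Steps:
-25*(T(C, -9) - 62) = -25*(6 - 62) = -25*(-56) = 1400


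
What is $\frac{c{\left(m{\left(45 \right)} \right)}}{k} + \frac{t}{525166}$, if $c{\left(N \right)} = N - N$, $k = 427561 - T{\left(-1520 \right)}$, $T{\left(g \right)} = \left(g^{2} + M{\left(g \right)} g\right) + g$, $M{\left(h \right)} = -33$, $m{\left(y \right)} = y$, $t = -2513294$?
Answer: $- \frac{1256647}{262583} \approx -4.7857$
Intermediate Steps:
$T{\left(g \right)} = g^{2} - 32 g$ ($T{\left(g \right)} = \left(g^{2} - 33 g\right) + g = g^{2} - 32 g$)
$k = -1931479$ ($k = 427561 - - 1520 \left(-32 - 1520\right) = 427561 - \left(-1520\right) \left(-1552\right) = 427561 - 2359040 = -1931479$)
$c{\left(N \right)} = 0$
$\frac{c{\left(m{\left(45 \right)} \right)}}{k} + \frac{t}{525166} = \frac{0}{-1931479} - \frac{2513294}{525166} = 0 \left(- \frac{1}{1931479}\right) - \frac{1256647}{262583} = 0 - \frac{1256647}{262583} = - \frac{1256647}{262583}$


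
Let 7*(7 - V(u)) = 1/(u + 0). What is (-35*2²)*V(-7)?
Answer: -6880/7 ≈ -982.86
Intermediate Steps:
V(u) = 7 - 1/(7*u) (V(u) = 7 - 1/(7*(u + 0)) = 7 - 1/(7*u))
(-35*2²)*V(-7) = (-35*2²)*(7 - ⅐/(-7)) = (-35*4)*(7 - ⅐*(-⅐)) = -140*(7 + 1/49) = -140*344/49 = -6880/7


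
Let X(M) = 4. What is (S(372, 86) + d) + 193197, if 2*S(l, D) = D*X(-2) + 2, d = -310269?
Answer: -116899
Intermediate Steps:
S(l, D) = 1 + 2*D (S(l, D) = (D*4 + 2)/2 = (4*D + 2)/2 = (2 + 4*D)/2 = 1 + 2*D)
(S(372, 86) + d) + 193197 = ((1 + 2*86) - 310269) + 193197 = ((1 + 172) - 310269) + 193197 = (173 - 310269) + 193197 = -310096 + 193197 = -116899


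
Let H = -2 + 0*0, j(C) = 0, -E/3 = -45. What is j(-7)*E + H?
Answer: -2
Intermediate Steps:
E = 135 (E = -3*(-45) = 135)
H = -2 (H = -2 + 0 = -2)
j(-7)*E + H = 0*135 - 2 = 0 - 2 = -2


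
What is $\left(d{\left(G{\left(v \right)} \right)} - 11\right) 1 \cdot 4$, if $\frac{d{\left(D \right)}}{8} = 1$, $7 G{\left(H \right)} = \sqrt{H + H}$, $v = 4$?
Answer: $-12$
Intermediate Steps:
$G{\left(H \right)} = \frac{\sqrt{2} \sqrt{H}}{7}$ ($G{\left(H \right)} = \frac{\sqrt{H + H}}{7} = \frac{\sqrt{2 H}}{7} = \frac{\sqrt{2} \sqrt{H}}{7}$)
$d{\left(D \right)} = 8$ ($d{\left(D \right)} = 8 \cdot 1 = 8$)
$\left(d{\left(G{\left(v \right)} \right)} - 11\right) 1 \cdot 4 = \left(8 - 11\right) 1 \cdot 4 = \left(-3\right) 4 = -12$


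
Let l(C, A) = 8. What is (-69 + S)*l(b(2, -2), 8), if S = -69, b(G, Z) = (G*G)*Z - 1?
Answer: -1104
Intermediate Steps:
b(G, Z) = -1 + Z*G² (b(G, Z) = G²*Z - 1 = Z*G² - 1 = -1 + Z*G²)
(-69 + S)*l(b(2, -2), 8) = (-69 - 69)*8 = -138*8 = -1104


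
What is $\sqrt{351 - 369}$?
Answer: $3 i \sqrt{2} \approx 4.2426 i$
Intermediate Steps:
$\sqrt{351 - 369} = \sqrt{-18} = 3 i \sqrt{2}$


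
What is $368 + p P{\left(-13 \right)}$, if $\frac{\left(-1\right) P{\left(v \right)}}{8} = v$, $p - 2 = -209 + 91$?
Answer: $-11696$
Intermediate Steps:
$p = -116$ ($p = 2 + \left(-209 + 91\right) = 2 - 118 = -116$)
$P{\left(v \right)} = - 8 v$
$368 + p P{\left(-13 \right)} = 368 - 116 \left(\left(-8\right) \left(-13\right)\right) = 368 - 12064 = -11696$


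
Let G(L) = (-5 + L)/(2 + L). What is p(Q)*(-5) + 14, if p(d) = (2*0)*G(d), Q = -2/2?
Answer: 14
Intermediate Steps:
Q = -1 (Q = -2*1/2 = -1)
G(L) = (-5 + L)/(2 + L)
p(d) = 0 (p(d) = (2*0)*((-5 + d)/(2 + d)) = 0*((-5 + d)/(2 + d)) = 0)
p(Q)*(-5) + 14 = 0*(-5) + 14 = 0 + 14 = 14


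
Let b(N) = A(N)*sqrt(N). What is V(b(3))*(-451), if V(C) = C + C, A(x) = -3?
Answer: 2706*sqrt(3) ≈ 4686.9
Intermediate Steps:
b(N) = -3*sqrt(N)
V(C) = 2*C
V(b(3))*(-451) = (2*(-3*sqrt(3)))*(-451) = -6*sqrt(3)*(-451) = 2706*sqrt(3)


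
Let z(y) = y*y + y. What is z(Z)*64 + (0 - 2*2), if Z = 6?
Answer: 2684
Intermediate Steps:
z(y) = y + y² (z(y) = y² + y = y + y²)
z(Z)*64 + (0 - 2*2) = (6*(1 + 6))*64 + (0 - 2*2) = (6*7)*64 + (0 - 4) = 42*64 - 4 = 2688 - 4 = 2684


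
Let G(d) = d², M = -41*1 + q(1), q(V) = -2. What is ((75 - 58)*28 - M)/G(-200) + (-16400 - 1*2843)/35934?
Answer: -375535127/718680000 ≈ -0.52253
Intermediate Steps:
M = -43 (M = -41*1 - 2 = -41 - 2 = -43)
((75 - 58)*28 - M)/G(-200) + (-16400 - 1*2843)/35934 = ((75 - 58)*28 - 1*(-43))/((-200)²) + (-16400 - 1*2843)/35934 = (17*28 + 43)/40000 + (-16400 - 2843)*(1/35934) = (476 + 43)*(1/40000) - 19243*1/35934 = 519*(1/40000) - 19243/35934 = 519/40000 - 19243/35934 = -375535127/718680000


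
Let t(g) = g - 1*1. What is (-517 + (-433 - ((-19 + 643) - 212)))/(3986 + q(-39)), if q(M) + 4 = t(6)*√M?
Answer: -5423484/15857299 + 6810*I*√39/15857299 ≈ -0.34202 + 0.0026819*I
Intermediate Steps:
t(g) = -1 + g (t(g) = g - 1 = -1 + g)
q(M) = -4 + 5*√M (q(M) = -4 + (-1 + 6)*√M = -4 + 5*√M)
(-517 + (-433 - ((-19 + 643) - 212)))/(3986 + q(-39)) = (-517 + (-433 - ((-19 + 643) - 212)))/(3986 + (-4 + 5*√(-39))) = (-517 + (-433 - (624 - 212)))/(3986 + (-4 + 5*(I*√39))) = (-517 + (-433 - 1*412))/(3986 + (-4 + 5*I*√39)) = (-517 + (-433 - 412))/(3982 + 5*I*√39) = (-517 - 845)/(3982 + 5*I*√39) = -1362/(3982 + 5*I*√39)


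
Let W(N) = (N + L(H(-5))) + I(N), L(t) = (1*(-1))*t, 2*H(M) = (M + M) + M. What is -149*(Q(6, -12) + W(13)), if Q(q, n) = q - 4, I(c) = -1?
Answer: -6407/2 ≈ -3203.5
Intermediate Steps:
H(M) = 3*M/2 (H(M) = ((M + M) + M)/2 = (2*M + M)/2 = (3*M)/2 = 3*M/2)
L(t) = -t
Q(q, n) = -4 + q
W(N) = 13/2 + N (W(N) = (N - 3*(-5)/2) - 1 = (N - 1*(-15/2)) - 1 = (N + 15/2) - 1 = (15/2 + N) - 1 = 13/2 + N)
-149*(Q(6, -12) + W(13)) = -149*((-4 + 6) + (13/2 + 13)) = -149*(2 + 39/2) = -149*43/2 = -6407/2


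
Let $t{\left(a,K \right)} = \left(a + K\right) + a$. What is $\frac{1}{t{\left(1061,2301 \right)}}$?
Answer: $\frac{1}{4423} \approx 0.00022609$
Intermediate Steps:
$t{\left(a,K \right)} = K + 2 a$ ($t{\left(a,K \right)} = \left(K + a\right) + a = K + 2 a$)
$\frac{1}{t{\left(1061,2301 \right)}} = \frac{1}{2301 + 2 \cdot 1061} = \frac{1}{2301 + 2122} = \frac{1}{4423}$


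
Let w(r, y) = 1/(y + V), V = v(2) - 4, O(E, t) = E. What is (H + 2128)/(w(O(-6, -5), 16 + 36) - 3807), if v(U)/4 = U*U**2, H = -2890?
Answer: 60960/304559 ≈ 0.20016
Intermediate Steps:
v(U) = 4*U**3 (v(U) = 4*(U*U**2) = 4*U**3)
V = 28 (V = 4*2**3 - 4 = 4*8 - 4 = 32 - 4 = 28)
w(r, y) = 1/(28 + y) (w(r, y) = 1/(y + 28) = 1/(28 + y))
(H + 2128)/(w(O(-6, -5), 16 + 36) - 3807) = (-2890 + 2128)/(1/(28 + (16 + 36)) - 3807) = -762/(1/(28 + 52) - 3807) = -762/(1/80 - 3807) = -762/(-304559/80) = -762*(-80/304559) = 60960/304559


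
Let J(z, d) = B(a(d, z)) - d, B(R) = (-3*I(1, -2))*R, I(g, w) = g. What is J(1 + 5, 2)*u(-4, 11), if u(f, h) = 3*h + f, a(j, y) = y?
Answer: -580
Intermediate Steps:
B(R) = -3*R (B(R) = (-3*1)*R = -3*R)
J(z, d) = -d - 3*z (J(z, d) = -3*z - d = -d - 3*z)
u(f, h) = f + 3*h
J(1 + 5, 2)*u(-4, 11) = (-1*2 - 3*(1 + 5))*(-4 + 3*11) = (-2 - 3*6)*(-4 + 33) = (-2 - 18)*29 = -20*29 = -580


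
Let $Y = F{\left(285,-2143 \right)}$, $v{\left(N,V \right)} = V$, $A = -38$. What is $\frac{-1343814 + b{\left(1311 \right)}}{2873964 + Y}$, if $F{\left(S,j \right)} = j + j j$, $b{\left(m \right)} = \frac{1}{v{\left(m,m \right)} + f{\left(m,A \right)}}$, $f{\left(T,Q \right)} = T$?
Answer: $- \frac{3523480307}{19571315940} \approx -0.18003$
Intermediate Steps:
$b{\left(m \right)} = \frac{1}{2 m}$ ($b{\left(m \right)} = \frac{1}{m + m} = \frac{1}{2 m}$)
$F{\left(S,j \right)} = j + j^{2}$
$Y = 4590306$ ($Y = - 2143 \left(1 - 2143\right) = \left(-2143\right) \left(-2142\right) = 4590306$)
$\frac{-1343814 + b{\left(1311 \right)}}{2873964 + Y} = \frac{-1343814 + \frac{1}{2 \cdot 1311}}{2873964 + 4590306} = \frac{-1343814 + \frac{1}{2} \cdot \frac{1}{1311}}{7464270} = \left(-1343814 + \frac{1}{2622}\right) \frac{1}{7464270} = \left(- \frac{3523480307}{2622}\right) \frac{1}{7464270} = - \frac{3523480307}{19571315940}$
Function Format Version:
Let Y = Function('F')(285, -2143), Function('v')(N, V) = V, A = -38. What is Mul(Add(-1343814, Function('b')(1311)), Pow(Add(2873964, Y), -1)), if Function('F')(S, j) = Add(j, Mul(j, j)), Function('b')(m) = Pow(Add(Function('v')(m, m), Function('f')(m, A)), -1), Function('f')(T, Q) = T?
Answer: Rational(-3523480307, 19571315940) ≈ -0.18003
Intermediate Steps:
Function('b')(m) = Mul(Rational(1, 2), Pow(m, -1)) (Function('b')(m) = Pow(Add(m, m), -1) = Pow(Mul(2, m), -1) = Mul(Rational(1, 2), Pow(m, -1)))
Function('F')(S, j) = Add(j, Pow(j, 2))
Y = 4590306 (Y = Mul(-2143, Add(1, -2143)) = Mul(-2143, -2142) = 4590306)
Mul(Add(-1343814, Function('b')(1311)), Pow(Add(2873964, Y), -1)) = Mul(Add(-1343814, Mul(Rational(1, 2), Pow(1311, -1))), Pow(Add(2873964, 4590306), -1)) = Mul(Add(-1343814, Mul(Rational(1, 2), Rational(1, 1311))), Pow(7464270, -1)) = Mul(Add(-1343814, Rational(1, 2622)), Rational(1, 7464270)) = Mul(Rational(-3523480307, 2622), Rational(1, 7464270)) = Rational(-3523480307, 19571315940)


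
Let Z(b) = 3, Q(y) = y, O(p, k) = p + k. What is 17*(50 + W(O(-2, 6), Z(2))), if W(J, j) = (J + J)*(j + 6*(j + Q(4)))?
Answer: 6970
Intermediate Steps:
O(p, k) = k + p
W(J, j) = 2*J*(24 + 7*j) (W(J, j) = (J + J)*(j + 6*(j + 4)) = (2*J)*(j + 6*(4 + j)) = (2*J)*(j + (24 + 6*j)) = (2*J)*(24 + 7*j) = 2*J*(24 + 7*j))
17*(50 + W(O(-2, 6), Z(2))) = 17*(50 + 2*(6 - 2)*(24 + 7*3)) = 17*(50 + 2*4*(24 + 21)) = 17*(50 + 2*4*45) = 17*(50 + 360) = 17*410 = 6970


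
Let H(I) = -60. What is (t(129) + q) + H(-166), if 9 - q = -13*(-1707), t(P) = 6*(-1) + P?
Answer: -22119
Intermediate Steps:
t(P) = -6 + P
q = -22182 (q = 9 - (-13)*(-1707) = 9 - 1*22191 = 9 - 22191 = -22182)
(t(129) + q) + H(-166) = ((-6 + 129) - 22182) - 60 = (123 - 22182) - 60 = -22059 - 60 = -22119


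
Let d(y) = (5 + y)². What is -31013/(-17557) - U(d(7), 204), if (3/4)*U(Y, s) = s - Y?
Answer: -1373547/17557 ≈ -78.234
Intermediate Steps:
U(Y, s) = -4*Y/3 + 4*s/3 (U(Y, s) = 4*(s - Y)/3 = -4*Y/3 + 4*s/3)
-31013/(-17557) - U(d(7), 204) = -31013/(-17557) - (-4*(5 + 7)²/3 + (4/3)*204) = -31013*(-1/17557) - (-4/3*12² + 272) = 31013/17557 - (-4/3*144 + 272) = 31013/17557 - (-192 + 272) = 31013/17557 - 1*80 = 31013/17557 - 80 = -1373547/17557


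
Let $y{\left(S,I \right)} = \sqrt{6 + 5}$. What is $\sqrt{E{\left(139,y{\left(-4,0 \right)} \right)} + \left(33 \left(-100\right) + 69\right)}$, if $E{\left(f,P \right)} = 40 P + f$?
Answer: $2 \sqrt{-773 + 10 \sqrt{11}} \approx 54.4 i$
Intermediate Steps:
$y{\left(S,I \right)} = \sqrt{11}$
$E{\left(f,P \right)} = f + 40 P$
$\sqrt{E{\left(139,y{\left(-4,0 \right)} \right)} + \left(33 \left(-100\right) + 69\right)} = \sqrt{\left(139 + 40 \sqrt{11}\right) + \left(33 \left(-100\right) + 69\right)} = \sqrt{\left(139 + 40 \sqrt{11}\right) + \left(-3300 + 69\right)} = \sqrt{\left(139 + 40 \sqrt{11}\right) - 3231} = \sqrt{-3092 + 40 \sqrt{11}}$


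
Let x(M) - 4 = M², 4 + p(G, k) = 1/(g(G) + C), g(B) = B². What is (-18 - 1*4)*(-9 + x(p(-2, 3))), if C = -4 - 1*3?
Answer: -2728/9 ≈ -303.11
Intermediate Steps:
C = -7 (C = -4 - 3 = -7)
p(G, k) = -4 + 1/(-7 + G²) (p(G, k) = -4 + 1/(G² - 7) = -4 + 1/(-7 + G²))
x(M) = 4 + M²
(-18 - 1*4)*(-9 + x(p(-2, 3))) = (-18 - 1*4)*(-9 + (4 + ((29 - 4*(-2)²)/(-7 + (-2)²))²)) = (-18 - 4)*(-9 + (4 + ((29 - 4*4)/(-7 + 4))²)) = -22*(-9 + (4 + ((29 - 16)/(-3))²)) = -22*(-9 + (4 + (-⅓*13)²)) = -22*(-9 + (4 + (-13/3)²)) = -22*(-9 + (4 + 169/9)) = -22*(-9 + 205/9) = -22*124/9 = -2728/9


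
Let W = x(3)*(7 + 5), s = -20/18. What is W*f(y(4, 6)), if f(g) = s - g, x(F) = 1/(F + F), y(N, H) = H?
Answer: -128/9 ≈ -14.222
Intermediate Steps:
s = -10/9 (s = -20*1/18 = -10/9 ≈ -1.1111)
x(F) = 1/(2*F)
f(g) = -10/9 - g
W = 2 (W = ((½)/3)*(7 + 5) = ((½)*(⅓))*12 = (⅙)*12 = 2)
W*f(y(4, 6)) = 2*(-10/9 - 1*6) = 2*(-10/9 - 6) = 2*(-64/9) = -128/9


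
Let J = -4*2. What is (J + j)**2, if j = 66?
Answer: 3364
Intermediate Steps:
J = -8
(J + j)**2 = (-8 + 66)**2 = 58**2 = 3364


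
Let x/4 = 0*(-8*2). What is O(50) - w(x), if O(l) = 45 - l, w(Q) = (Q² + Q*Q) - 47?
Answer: 42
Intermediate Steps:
x = 0 (x = 4*(0*(-8*2)) = 4*(0*(-16)) = 4*0 = 0)
w(Q) = -47 + 2*Q² (w(Q) = (Q² + Q²) - 47 = 2*Q² - 47 = -47 + 2*Q²)
O(50) - w(x) = (45 - 1*50) - (-47 + 2*0²) = (45 - 50) - (-47 + 2*0) = -5 - (-47 + 0) = -5 - 1*(-47) = -5 + 47 = 42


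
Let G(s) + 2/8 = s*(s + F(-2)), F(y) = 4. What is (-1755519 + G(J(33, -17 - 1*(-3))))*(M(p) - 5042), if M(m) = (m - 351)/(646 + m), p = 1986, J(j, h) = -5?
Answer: 13310719332259/1504 ≈ 8.8502e+9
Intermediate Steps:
G(s) = -1/4 + s*(4 + s) (G(s) = -1/4 + s*(s + 4) = -1/4 + s*(4 + s))
M(m) = (-351 + m)/(646 + m)
(-1755519 + G(J(33, -17 - 1*(-3))))*(M(p) - 5042) = (-1755519 + (-1/4 + (-5)**2 + 4*(-5)))*((-351 + 1986)/(646 + 1986) - 5042) = (-1755519 + (-1/4 + 25 - 20))*(1635/2632 - 5042) = (-1755519 + 19/4)*((1/2632)*1635 - 5042) = -7022057*(1635/2632 - 5042)/4 = -7022057/4*(-13268909/2632) = 13310719332259/1504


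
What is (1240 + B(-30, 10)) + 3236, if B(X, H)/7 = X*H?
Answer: 2376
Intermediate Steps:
B(X, H) = 7*H*X (B(X, H) = 7*(X*H) = 7*(H*X) = 7*H*X)
(1240 + B(-30, 10)) + 3236 = (1240 + 7*10*(-30)) + 3236 = (1240 - 2100) + 3236 = -860 + 3236 = 2376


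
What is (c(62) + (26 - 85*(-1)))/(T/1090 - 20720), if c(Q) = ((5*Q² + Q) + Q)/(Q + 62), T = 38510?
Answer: -9701/751543 ≈ -0.012908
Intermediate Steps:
c(Q) = (2*Q + 5*Q²)/(62 + Q) (c(Q) = ((Q + 5*Q²) + Q)/(62 + Q) = (2*Q + 5*Q²)/(62 + Q))
(c(62) + (26 - 85*(-1)))/(T/1090 - 20720) = (62*(2 + 5*62)/(62 + 62) + (26 - 85*(-1)))/(38510/1090 - 20720) = (62*(2 + 310)/124 + (26 + 85))/(38510*(1/1090) - 20720) = (62*(1/124)*312 + 111)/(3851/109 - 20720) = (156 + 111)/(-2254629/109) = 267*(-109/2254629) = -9701/751543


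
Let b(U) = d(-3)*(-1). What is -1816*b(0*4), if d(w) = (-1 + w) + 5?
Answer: 1816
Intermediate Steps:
d(w) = 4 + w
b(U) = -1 (b(U) = (4 - 3)*(-1) = 1*(-1) = -1)
-1816*b(0*4) = -1816*(-1) = 1816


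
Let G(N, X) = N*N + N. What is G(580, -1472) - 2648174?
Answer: -2311194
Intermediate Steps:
G(N, X) = N + N² (G(N, X) = N² + N = N + N²)
G(580, -1472) - 2648174 = 580*(1 + 580) - 2648174 = 580*581 - 2648174 = 336980 - 2648174 = -2311194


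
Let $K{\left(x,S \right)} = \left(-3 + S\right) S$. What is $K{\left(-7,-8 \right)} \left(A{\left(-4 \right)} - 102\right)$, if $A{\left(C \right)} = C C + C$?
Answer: $-7920$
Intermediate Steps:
$A{\left(C \right)} = C + C^{2}$ ($A{\left(C \right)} = C^{2} + C = C + C^{2}$)
$K{\left(x,S \right)} = S \left(-3 + S\right)$
$K{\left(-7,-8 \right)} \left(A{\left(-4 \right)} - 102\right) = - 8 \left(-3 - 8\right) \left(- 4 \left(1 - 4\right) - 102\right) = \left(-8\right) \left(-11\right) \left(\left(-4\right) \left(-3\right) - 102\right) = 88 \left(12 - 102\right) = 88 \left(-90\right) = -7920$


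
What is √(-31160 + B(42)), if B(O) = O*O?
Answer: 2*I*√7349 ≈ 171.45*I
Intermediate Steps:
B(O) = O²
√(-31160 + B(42)) = √(-31160 + 42²) = √(-31160 + 1764) = √(-29396) = 2*I*√7349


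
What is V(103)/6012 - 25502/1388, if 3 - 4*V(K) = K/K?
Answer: -76658665/4172328 ≈ -18.373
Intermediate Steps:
V(K) = ½ (V(K) = ¾ - K/(4*K) = ¾ - ¼*1 = ¾ - ¼ = ½)
V(103)/6012 - 25502/1388 = (½)/6012 - 25502/1388 = (½)*(1/6012) - 25502*1/1388 = 1/12024 - 12751/694 = -76658665/4172328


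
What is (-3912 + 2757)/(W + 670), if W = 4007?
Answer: -385/1559 ≈ -0.24695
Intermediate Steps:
(-3912 + 2757)/(W + 670) = (-3912 + 2757)/(4007 + 670) = -1155/4677 = -1155*1/4677 = -385/1559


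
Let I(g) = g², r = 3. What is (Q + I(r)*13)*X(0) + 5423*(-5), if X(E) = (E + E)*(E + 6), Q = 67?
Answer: -27115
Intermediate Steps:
X(E) = 2*E*(6 + E) (X(E) = (2*E)*(6 + E) = 2*E*(6 + E))
(Q + I(r)*13)*X(0) + 5423*(-5) = (67 + 3²*13)*(2*0*(6 + 0)) + 5423*(-5) = (67 + 9*13)*(2*0*6) - 27115 = (67 + 117)*0 - 27115 = 184*0 - 27115 = 0 - 27115 = -27115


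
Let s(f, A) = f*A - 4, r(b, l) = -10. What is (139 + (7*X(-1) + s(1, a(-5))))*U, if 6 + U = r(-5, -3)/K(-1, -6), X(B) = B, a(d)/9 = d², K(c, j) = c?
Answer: 1412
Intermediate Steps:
a(d) = 9*d²
s(f, A) = -4 + A*f (s(f, A) = A*f - 4 = -4 + A*f)
U = 4 (U = -6 - 10/(-1) = -6 - 10*(-1) = -6 + 10 = 4)
(139 + (7*X(-1) + s(1, a(-5))))*U = (139 + (7*(-1) + (-4 + (9*(-5)²)*1)))*4 = (139 + (-7 + (-4 + (9*25)*1)))*4 = (139 + (-7 + (-4 + 225*1)))*4 = (139 + (-7 + (-4 + 225)))*4 = (139 + (-7 + 221))*4 = (139 + 214)*4 = 353*4 = 1412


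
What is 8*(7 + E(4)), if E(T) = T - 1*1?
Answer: 80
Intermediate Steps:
E(T) = -1 + T (E(T) = T - 1 = -1 + T)
8*(7 + E(4)) = 8*(7 + (-1 + 4)) = 8*(7 + 3) = 8*10 = 80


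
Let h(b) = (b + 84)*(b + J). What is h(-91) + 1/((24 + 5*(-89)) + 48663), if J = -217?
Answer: 104009753/48242 ≈ 2156.0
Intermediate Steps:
h(b) = (-217 + b)*(84 + b) (h(b) = (b + 84)*(b - 217) = (84 + b)*(-217 + b) = (-217 + b)*(84 + b))
h(-91) + 1/((24 + 5*(-89)) + 48663) = (-18228 + (-91)² - 133*(-91)) + 1/((24 + 5*(-89)) + 48663) = (-18228 + 8281 + 12103) + 1/((24 - 445) + 48663) = 2156 + 1/(-421 + 48663) = 2156 + 1/48242 = 104009753/48242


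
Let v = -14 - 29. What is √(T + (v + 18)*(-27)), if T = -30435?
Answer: 8*I*√465 ≈ 172.51*I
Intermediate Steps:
v = -43
√(T + (v + 18)*(-27)) = √(-30435 + (-43 + 18)*(-27)) = √(-30435 - 25*(-27)) = √(-30435 + 675) = √(-29760) = 8*I*√465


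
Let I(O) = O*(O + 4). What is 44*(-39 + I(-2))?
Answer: -1892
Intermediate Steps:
I(O) = O*(4 + O)
44*(-39 + I(-2)) = 44*(-39 - 2*(4 - 2)) = 44*(-39 - 2*2) = 44*(-39 - 4) = 44*(-43) = -1892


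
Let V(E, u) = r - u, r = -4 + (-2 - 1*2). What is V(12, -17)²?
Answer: 81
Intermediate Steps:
r = -8 (r = -4 + (-2 - 2) = -4 - 4 = -8)
V(E, u) = -8 - u
V(12, -17)² = (-8 - 1*(-17))² = (-8 + 17)² = 9² = 81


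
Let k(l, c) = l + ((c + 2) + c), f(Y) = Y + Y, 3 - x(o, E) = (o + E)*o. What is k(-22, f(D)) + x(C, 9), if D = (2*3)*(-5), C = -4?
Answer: -117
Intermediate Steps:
D = -30 (D = 6*(-5) = -30)
x(o, E) = 3 - o*(E + o) (x(o, E) = 3 - (o + E)*o = 3 - (E + o)*o = 3 - o*(E + o))
f(Y) = 2*Y
k(l, c) = 2 + l + 2*c (k(l, c) = l + ((2 + c) + c) = l + (2 + 2*c) = 2 + l + 2*c)
k(-22, f(D)) + x(C, 9) = (2 - 22 + 2*(2*(-30))) + (3 - 1*(-4)² - 1*9*(-4)) = (2 - 22 + 2*(-60)) + (3 - 1*16 + 36) = (2 - 22 - 120) + (3 - 16 + 36) = -140 + 23 = -117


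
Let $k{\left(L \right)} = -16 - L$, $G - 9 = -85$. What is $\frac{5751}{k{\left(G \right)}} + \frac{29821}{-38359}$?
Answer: $\frac{72937783}{767180} \approx 95.073$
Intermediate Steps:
$G = -76$ ($G = 9 - 85 = -76$)
$\frac{5751}{k{\left(G \right)}} + \frac{29821}{-38359} = \frac{5751}{-16 - -76} + \frac{29821}{-38359} = \frac{5751}{-16 + 76} + 29821 \left(- \frac{1}{38359}\right) = \frac{5751}{60} - \frac{29821}{38359} = 5751 \cdot \frac{1}{60} - \frac{29821}{38359} = \frac{1917}{20} - \frac{29821}{38359} = \frac{72937783}{767180}$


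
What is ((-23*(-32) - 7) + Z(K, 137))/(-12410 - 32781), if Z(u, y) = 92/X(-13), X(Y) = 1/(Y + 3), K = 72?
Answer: 191/45191 ≈ 0.0042265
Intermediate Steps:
X(Y) = 1/(3 + Y)
Z(u, y) = -920 (Z(u, y) = 92/(1/(3 - 13)) = 92/(1/(-10)) = 92/(-⅒) = 92*(-10) = -920)
((-23*(-32) - 7) + Z(K, 137))/(-12410 - 32781) = ((-23*(-32) - 7) - 920)/(-12410 - 32781) = ((736 - 7) - 920)/(-45191) = (729 - 920)*(-1/45191) = -191*(-1/45191) = 191/45191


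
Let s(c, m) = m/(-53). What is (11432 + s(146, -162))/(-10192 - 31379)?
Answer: -606058/2203263 ≈ -0.27507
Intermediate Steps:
s(c, m) = -m/53 (s(c, m) = m*(-1/53) = -m/53)
(11432 + s(146, -162))/(-10192 - 31379) = (11432 - 1/53*(-162))/(-10192 - 31379) = (11432 + 162/53)/(-41571) = (606058/53)*(-1/41571) = -606058/2203263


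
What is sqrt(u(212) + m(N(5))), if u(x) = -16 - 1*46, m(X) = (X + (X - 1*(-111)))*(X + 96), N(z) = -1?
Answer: sqrt(10293) ≈ 101.45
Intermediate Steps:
m(X) = (96 + X)*(111 + 2*X) (m(X) = (X + (X + 111))*(96 + X) = (X + (111 + X))*(96 + X) = (111 + 2*X)*(96 + X) = (96 + X)*(111 + 2*X))
u(x) = -62 (u(x) = -16 - 46 = -62)
sqrt(u(212) + m(N(5))) = sqrt(-62 + (10656 + 2*(-1)**2 + 303*(-1))) = sqrt(-62 + (10656 + 2*1 - 303)) = sqrt(-62 + (10656 + 2 - 303)) = sqrt(-62 + 10355) = sqrt(10293)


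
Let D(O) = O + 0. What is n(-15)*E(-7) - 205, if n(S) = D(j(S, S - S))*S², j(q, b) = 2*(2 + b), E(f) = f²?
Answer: 43895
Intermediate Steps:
j(q, b) = 4 + 2*b
D(O) = O
n(S) = 4*S² (n(S) = (4 + 2*(S - S))*S² = (4 + 2*0)*S² = (4 + 0)*S² = 4*S²)
n(-15)*E(-7) - 205 = (4*(-15)²)*(-7)² - 205 = (4*225)*49 - 205 = 900*49 - 205 = 44100 - 205 = 43895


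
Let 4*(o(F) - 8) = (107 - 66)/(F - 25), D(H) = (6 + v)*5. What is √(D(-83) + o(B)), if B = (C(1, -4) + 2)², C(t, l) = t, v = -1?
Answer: √2071/8 ≈ 5.6885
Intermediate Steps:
B = 9 (B = (1 + 2)² = 3² = 9)
D(H) = 25 (D(H) = (6 - 1)*5 = 5*5 = 25)
o(F) = 8 + 41/(4*(-25 + F)) (o(F) = 8 + ((107 - 66)/(F - 25))/4 = 8 + (41/(-25 + F))/4 = 8 + 41/(4*(-25 + F)))
√(D(-83) + o(B)) = √(25 + (-759 + 32*9)/(4*(-25 + 9))) = √(25 + (¼)*(-759 + 288)/(-16)) = √(25 + (¼)*(-1/16)*(-471)) = √(25 + 471/64) = √(2071/64) = √2071/8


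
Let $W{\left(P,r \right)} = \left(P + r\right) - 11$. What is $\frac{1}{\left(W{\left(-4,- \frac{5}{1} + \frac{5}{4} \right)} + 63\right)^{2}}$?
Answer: $\frac{16}{31329} \approx 0.00051071$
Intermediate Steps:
$W{\left(P,r \right)} = -11 + P + r$
$\frac{1}{\left(W{\left(-4,- \frac{5}{1} + \frac{5}{4} \right)} + 63\right)^{2}} = \frac{1}{\left(\left(-11 - 4 + \left(- \frac{5}{1} + \frac{5}{4}\right)\right) + 63\right)^{2}} = \frac{1}{\left(\left(-11 - 4 + \left(\left(-5\right) 1 + 5 \cdot \frac{1}{4}\right)\right) + 63\right)^{2}} = \frac{1}{\left(\left(-11 - 4 + \left(-5 + \frac{5}{4}\right)\right) + 63\right)^{2}} = \frac{1}{\left(\left(-11 - 4 - \frac{15}{4}\right) + 63\right)^{2}} = \frac{1}{\left(- \frac{75}{4} + 63\right)^{2}} = \frac{1}{\left(\frac{177}{4}\right)^{2}} = \frac{1}{\frac{31329}{16}} = \frac{16}{31329}$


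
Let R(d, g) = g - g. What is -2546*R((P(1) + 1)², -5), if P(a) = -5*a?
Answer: 0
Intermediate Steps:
R(d, g) = 0
-2546*R((P(1) + 1)², -5) = -2546*0 = 0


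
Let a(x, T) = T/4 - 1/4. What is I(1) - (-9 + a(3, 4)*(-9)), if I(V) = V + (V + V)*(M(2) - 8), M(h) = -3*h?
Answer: -45/4 ≈ -11.250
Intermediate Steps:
a(x, T) = -¼ + T/4 (a(x, T) = T*(¼) - 1*¼ = T/4 - ¼ = -¼ + T/4)
I(V) = -27*V (I(V) = V + (V + V)*(-3*2 - 8) = V + (2*V)*(-6 - 8) = V + (2*V)*(-14) = V - 28*V = -27*V)
I(1) - (-9 + a(3, 4)*(-9)) = -27*1 - (-9 + (-¼ + (¼)*4)*(-9)) = -27 - (-9 + (-¼ + 1)*(-9)) = -27 - (-9 + (¾)*(-9)) = -27 - (-9 - 27/4) = -27 - 1*(-63/4) = -27 + 63/4 = -45/4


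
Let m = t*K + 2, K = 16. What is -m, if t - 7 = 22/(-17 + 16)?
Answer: 238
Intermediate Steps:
t = -15 (t = 7 + 22/(-17 + 16) = 7 + 22/(-1) = 7 + 22*(-1) = 7 - 22 = -15)
m = -238 (m = -15*16 + 2 = -240 + 2 = -238)
-m = -1*(-238) = 238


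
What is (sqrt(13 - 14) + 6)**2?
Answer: (6 + I)**2 ≈ 35.0 + 12.0*I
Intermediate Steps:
(sqrt(13 - 14) + 6)**2 = (sqrt(-1) + 6)**2 = (I + 6)**2 = (6 + I)**2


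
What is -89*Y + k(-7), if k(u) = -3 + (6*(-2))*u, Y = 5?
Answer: -364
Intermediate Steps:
k(u) = -3 - 12*u
-89*Y + k(-7) = -89*5 + (-3 - 12*(-7)) = -445 + (-3 + 84) = -445 + 81 = -364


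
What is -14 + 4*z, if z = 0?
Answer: -14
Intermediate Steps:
-14 + 4*z = -14 + 4*0 = -14 + 0 = -14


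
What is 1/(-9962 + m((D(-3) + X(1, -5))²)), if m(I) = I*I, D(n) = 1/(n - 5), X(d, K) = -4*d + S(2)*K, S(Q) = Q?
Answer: 4096/122243009 ≈ 3.3507e-5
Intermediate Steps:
X(d, K) = -4*d + 2*K
D(n) = 1/(-5 + n)
m(I) = I²
1/(-9962 + m((D(-3) + X(1, -5))²)) = 1/(-9962 + ((1/(-5 - 3) + (-4*1 + 2*(-5)))²)²) = 1/(-9962 + ((1/(-8) + (-4 - 10))²)²) = 1/(-9962 + ((-⅛ - 14)²)²) = 1/(-9962 + ((-113/8)²)²) = 1/(-9962 + (12769/64)²) = 1/(-9962 + 163047361/4096) = 1/(122243009/4096) = 4096/122243009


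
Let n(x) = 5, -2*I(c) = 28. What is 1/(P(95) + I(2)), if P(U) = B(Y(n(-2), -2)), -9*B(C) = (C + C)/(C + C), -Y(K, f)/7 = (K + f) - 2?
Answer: -9/127 ≈ -0.070866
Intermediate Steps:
I(c) = -14 (I(c) = -½*28 = -14)
Y(K, f) = 14 - 7*K - 7*f (Y(K, f) = -7*((K + f) - 2) = -7*(-2 + K + f) = 14 - 7*K - 7*f)
B(C) = -⅑ (B(C) = -(C + C)/(9*(C + C)) = -2*C/(9*(2*C)) = -2*C*1/(2*C)/9 = -⅑*1 = -⅑)
P(U) = -⅑
1/(P(95) + I(2)) = 1/(-⅑ - 14) = 1/(-127/9) = -9/127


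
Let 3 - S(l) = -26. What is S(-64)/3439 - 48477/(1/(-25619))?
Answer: 4271005052486/3439 ≈ 1.2419e+9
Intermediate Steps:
S(l) = 29 (S(l) = 3 - 1*(-26) = 3 + 26 = 29)
S(-64)/3439 - 48477/(1/(-25619)) = 29/3439 - 48477/(1/(-25619)) = 29*(1/3439) - 48477/(-1/25619) = 29/3439 - 48477*(-25619) = 29/3439 + 1241932263 = 4271005052486/3439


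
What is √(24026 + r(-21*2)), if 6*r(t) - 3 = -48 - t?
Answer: 3*√10678/2 ≈ 155.00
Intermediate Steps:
r(t) = -15/2 - t/6 (r(t) = ½ + (-48 - t)/6 = ½ + (-8 - t/6) = -15/2 - t/6)
√(24026 + r(-21*2)) = √(24026 + (-15/2 - (-7)*2/2)) = √(24026 + (-15/2 - ⅙*(-42))) = √(24026 + (-15/2 + 7)) = √(24026 - ½) = √(48051/2) = 3*√10678/2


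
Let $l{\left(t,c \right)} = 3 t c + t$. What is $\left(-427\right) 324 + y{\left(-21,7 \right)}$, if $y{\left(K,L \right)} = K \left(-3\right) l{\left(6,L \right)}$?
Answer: $-130032$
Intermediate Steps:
$l{\left(t,c \right)} = t + 3 c t$ ($l{\left(t,c \right)} = 3 c t + t = t + 3 c t$)
$y{\left(K,L \right)} = - 3 K \left(6 + 18 L\right)$ ($y{\left(K,L \right)} = K \left(-3\right) 6 \left(1 + 3 L\right) = - 3 K \left(6 + 18 L\right)$)
$\left(-427\right) 324 + y{\left(-21,7 \right)} = \left(-427\right) 324 - - 378 \left(1 + 3 \cdot 7\right) = -138348 - - 378 \left(1 + 21\right) = -138348 - \left(-378\right) 22 = -138348 + 8316 = -130032$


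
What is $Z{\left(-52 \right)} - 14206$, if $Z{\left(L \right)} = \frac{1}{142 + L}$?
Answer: $- \frac{1278539}{90} \approx -14206.0$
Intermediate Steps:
$Z{\left(-52 \right)} - 14206 = \frac{1}{142 - 52} - 14206 = \frac{1}{90} - 14206 = - \frac{1278539}{90}$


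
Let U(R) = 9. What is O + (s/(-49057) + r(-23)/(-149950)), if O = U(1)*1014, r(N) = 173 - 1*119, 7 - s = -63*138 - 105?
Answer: 33565209741061/3678048575 ≈ 9125.8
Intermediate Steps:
s = 8806 (s = 7 - (-63*138 - 105) = 7 - (-8694 - 105) = 7 - 1*(-8799) = 7 + 8799 = 8806)
r(N) = 54 (r(N) = 173 - 119 = 54)
O = 9126 (O = 9*1014 = 9126)
O + (s/(-49057) + r(-23)/(-149950)) = 9126 + (8806/(-49057) + 54/(-149950)) = 9126 + (8806*(-1/49057) + 54*(-1/149950)) = 9126 + (-8806/49057 - 27/74975) = 9126 - 661554389/3678048575 = 33565209741061/3678048575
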